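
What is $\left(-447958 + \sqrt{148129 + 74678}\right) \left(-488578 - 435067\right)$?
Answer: $413754166910 - 923645 \sqrt{222807} \approx 4.1332 \cdot 10^{11}$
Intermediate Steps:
$\left(-447958 + \sqrt{148129 + 74678}\right) \left(-488578 - 435067\right) = \left(-447958 + \sqrt{222807}\right) \left(-923645\right) = 413754166910 - 923645 \sqrt{222807}$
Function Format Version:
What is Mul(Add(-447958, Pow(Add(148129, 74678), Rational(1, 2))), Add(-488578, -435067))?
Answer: Add(413754166910, Mul(-923645, Pow(222807, Rational(1, 2)))) ≈ 4.1332e+11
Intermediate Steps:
Mul(Add(-447958, Pow(Add(148129, 74678), Rational(1, 2))), Add(-488578, -435067)) = Mul(Add(-447958, Pow(222807, Rational(1, 2))), -923645) = Add(413754166910, Mul(-923645, Pow(222807, Rational(1, 2))))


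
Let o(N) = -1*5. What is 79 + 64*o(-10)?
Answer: -241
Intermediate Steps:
o(N) = -5
79 + 64*o(-10) = 79 + 64*(-5) = 79 - 320 = -241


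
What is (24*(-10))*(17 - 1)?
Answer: -3840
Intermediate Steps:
(24*(-10))*(17 - 1) = -240*16 = -3840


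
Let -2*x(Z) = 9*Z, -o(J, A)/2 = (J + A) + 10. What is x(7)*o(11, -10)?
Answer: 693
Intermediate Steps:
o(J, A) = -20 - 2*A - 2*J (o(J, A) = -2*((J + A) + 10) = -2*((A + J) + 10) = -2*(10 + A + J) = -20 - 2*A - 2*J)
x(Z) = -9*Z/2
x(7)*o(11, -10) = (-9/2*7)*(-20 - 2*(-10) - 2*11) = -63*(-20 + 20 - 22)/2 = -63/2*(-22) = 693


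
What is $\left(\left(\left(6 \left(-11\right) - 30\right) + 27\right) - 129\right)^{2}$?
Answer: $39204$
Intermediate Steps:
$\left(\left(\left(6 \left(-11\right) - 30\right) + 27\right) - 129\right)^{2} = \left(\left(\left(-66 - 30\right) + 27\right) - 129\right)^{2} = \left(\left(-96 + 27\right) - 129\right)^{2} = \left(-69 - 129\right)^{2} = \left(-198\right)^{2} = 39204$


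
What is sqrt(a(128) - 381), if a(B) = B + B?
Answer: 5*I*sqrt(5) ≈ 11.18*I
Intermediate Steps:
a(B) = 2*B
sqrt(a(128) - 381) = sqrt(2*128 - 381) = sqrt(256 - 381) = sqrt(-125) = 5*I*sqrt(5)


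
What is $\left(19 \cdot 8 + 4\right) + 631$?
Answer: $787$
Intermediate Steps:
$\left(19 \cdot 8 + 4\right) + 631 = \left(152 + 4\right) + 631 = 156 + 631 = 787$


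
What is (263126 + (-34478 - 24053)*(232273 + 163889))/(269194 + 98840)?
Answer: -11593747448/184017 ≈ -63004.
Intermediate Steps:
(263126 + (-34478 - 24053)*(232273 + 163889))/(269194 + 98840) = (263126 - 58531*396162)/368034 = (263126 - 23187758022)*(1/368034) = -23187494896*1/368034 = -11593747448/184017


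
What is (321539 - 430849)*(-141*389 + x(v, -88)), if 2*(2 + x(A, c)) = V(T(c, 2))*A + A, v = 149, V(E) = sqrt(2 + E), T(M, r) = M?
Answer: 5987619215 - 8143595*I*sqrt(86) ≈ 5.9876e+9 - 7.5521e+7*I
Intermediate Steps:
x(A, c) = -2 + A/2 + A*sqrt(2 + c)/2 (x(A, c) = -2 + (sqrt(2 + c)*A + A)/2 = -2 + (A*sqrt(2 + c) + A)/2 = -2 + (A + A*sqrt(2 + c))/2 = -2 + (A/2 + A*sqrt(2 + c)/2) = -2 + A/2 + A*sqrt(2 + c)/2)
(321539 - 430849)*(-141*389 + x(v, -88)) = (321539 - 430849)*(-141*389 + (-2 + (1/2)*149 + (1/2)*149*sqrt(2 - 88))) = -109310*(-54849 + (-2 + 149/2 + (1/2)*149*sqrt(-86))) = -109310*(-54849 + (-2 + 149/2 + (1/2)*149*(I*sqrt(86)))) = -109310*(-54849 + (-2 + 149/2 + 149*I*sqrt(86)/2)) = -109310*(-54849 + (145/2 + 149*I*sqrt(86)/2)) = -109310*(-109553/2 + 149*I*sqrt(86)/2) = 5987619215 - 8143595*I*sqrt(86)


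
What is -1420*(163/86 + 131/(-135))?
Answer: -1524938/1161 ≈ -1313.5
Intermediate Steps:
-1420*(163/86 + 131/(-135)) = -1420*(163*(1/86) + 131*(-1/135)) = -1420*(163/86 - 131/135) = -1420*10739/11610 = -1524938/1161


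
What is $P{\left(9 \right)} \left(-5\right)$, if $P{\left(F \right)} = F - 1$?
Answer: $-40$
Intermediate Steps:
$P{\left(F \right)} = -1 + F$ ($P{\left(F \right)} = F - 1 = -1 + F$)
$P{\left(9 \right)} \left(-5\right) = \left(-1 + 9\right) \left(-5\right) = 8 \left(-5\right) = -40$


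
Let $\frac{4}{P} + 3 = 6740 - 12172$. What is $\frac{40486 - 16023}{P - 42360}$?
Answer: $- \frac{132956405}{230226604} \approx -0.5775$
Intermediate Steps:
$P = - \frac{4}{5435}$ ($P = \frac{4}{-3 + \left(6740 - 12172\right)} = \frac{4}{-3 - 5432} = \frac{4}{-5435} = 4 \left(- \frac{1}{5435}\right) = - \frac{4}{5435} \approx -0.00073597$)
$\frac{40486 - 16023}{P - 42360} = \frac{40486 - 16023}{- \frac{4}{5435} - 42360} = \frac{24463}{- \frac{230226604}{5435}} = 24463 \left(- \frac{5435}{230226604}\right) = - \frac{132956405}{230226604}$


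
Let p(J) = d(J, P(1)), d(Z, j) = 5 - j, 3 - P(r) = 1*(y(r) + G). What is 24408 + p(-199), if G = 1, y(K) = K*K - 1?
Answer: 24411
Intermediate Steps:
y(K) = -1 + K**2 (y(K) = K**2 - 1 = -1 + K**2)
P(r) = 3 - r**2 (P(r) = 3 - ((-1 + r**2) + 1) = 3 - r**2)
p(J) = 3 (p(J) = 5 - (3 - 1*1**2) = 5 - (3 - 1*1) = 5 - (3 - 1) = 5 - 1*2 = 5 - 2 = 3)
24408 + p(-199) = 24408 + 3 = 24411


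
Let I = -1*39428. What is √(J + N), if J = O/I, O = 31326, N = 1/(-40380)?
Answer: I*√31468488503480205/199012830 ≈ 0.89137*I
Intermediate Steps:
N = -1/40380 ≈ -2.4765e-5
I = -39428
J = -15663/19714 (J = 31326/(-39428) = 31326*(-1/39428) = -15663/19714 ≈ -0.79451)
√(J + N) = √(-15663/19714 - 1/40380) = √(-316245827/398025660) = I*√31468488503480205/199012830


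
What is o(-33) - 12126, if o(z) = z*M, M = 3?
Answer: -12225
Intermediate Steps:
o(z) = 3*z (o(z) = z*3 = 3*z)
o(-33) - 12126 = 3*(-33) - 12126 = -99 - 12126 = -12225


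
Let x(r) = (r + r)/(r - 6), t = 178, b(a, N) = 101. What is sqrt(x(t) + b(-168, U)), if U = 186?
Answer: 4*sqrt(11911)/43 ≈ 10.152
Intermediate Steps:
x(r) = 2*r/(-6 + r) (x(r) = (2*r)/(-6 + r) = 2*r/(-6 + r))
sqrt(x(t) + b(-168, U)) = sqrt(2*178/(-6 + 178) + 101) = sqrt(2*178/172 + 101) = sqrt(2*178*(1/172) + 101) = sqrt(89/43 + 101) = sqrt(4432/43) = 4*sqrt(11911)/43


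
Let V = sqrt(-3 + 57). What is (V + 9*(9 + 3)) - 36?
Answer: 72 + 3*sqrt(6) ≈ 79.349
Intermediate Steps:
V = 3*sqrt(6) (V = sqrt(54) = 3*sqrt(6) ≈ 7.3485)
(V + 9*(9 + 3)) - 36 = (3*sqrt(6) + 9*(9 + 3)) - 36 = (3*sqrt(6) + 9*12) - 36 = (3*sqrt(6) + 108) - 36 = (108 + 3*sqrt(6)) - 36 = 72 + 3*sqrt(6)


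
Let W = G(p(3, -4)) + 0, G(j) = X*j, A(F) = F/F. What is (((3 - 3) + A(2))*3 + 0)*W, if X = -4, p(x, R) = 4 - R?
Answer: -96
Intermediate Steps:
A(F) = 1
G(j) = -4*j
W = -32 (W = -4*(4 - 1*(-4)) + 0 = -4*(4 + 4) + 0 = -4*8 + 0 = -32 + 0 = -32)
(((3 - 3) + A(2))*3 + 0)*W = (((3 - 3) + 1)*3 + 0)*(-32) = ((0 + 1)*3 + 0)*(-32) = (1*3 + 0)*(-32) = (3 + 0)*(-32) = 3*(-32) = -96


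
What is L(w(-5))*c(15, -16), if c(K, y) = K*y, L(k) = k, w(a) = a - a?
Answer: 0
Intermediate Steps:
w(a) = 0
L(w(-5))*c(15, -16) = 0*(15*(-16)) = 0*(-240) = 0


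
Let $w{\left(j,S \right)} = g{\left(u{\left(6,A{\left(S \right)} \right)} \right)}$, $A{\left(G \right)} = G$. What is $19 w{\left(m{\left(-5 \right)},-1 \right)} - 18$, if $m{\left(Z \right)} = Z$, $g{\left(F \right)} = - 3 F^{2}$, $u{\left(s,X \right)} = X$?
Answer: $-75$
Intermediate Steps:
$w{\left(j,S \right)} = - 3 S^{2}$
$19 w{\left(m{\left(-5 \right)},-1 \right)} - 18 = 19 \left(- 3 \left(-1\right)^{2}\right) - 18 = 19 \left(\left(-3\right) 1\right) - 18 = 19 \left(-3\right) - 18 = -57 - 18 = -75$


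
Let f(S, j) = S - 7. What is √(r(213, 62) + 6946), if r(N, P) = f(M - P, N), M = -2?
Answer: 25*√11 ≈ 82.916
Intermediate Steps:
f(S, j) = -7 + S
r(N, P) = -9 - P (r(N, P) = -7 + (-2 - P) = -9 - P)
√(r(213, 62) + 6946) = √((-9 - 1*62) + 6946) = √((-9 - 62) + 6946) = √(-71 + 6946) = √6875 = 25*√11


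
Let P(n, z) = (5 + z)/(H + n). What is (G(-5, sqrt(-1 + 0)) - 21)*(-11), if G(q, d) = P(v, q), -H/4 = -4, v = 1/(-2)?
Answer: 231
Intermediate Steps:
v = -1/2 ≈ -0.50000
H = 16 (H = -4*(-4) = 16)
P(n, z) = (5 + z)/(16 + n)
G(q, d) = 10/31 + 2*q/31 (G(q, d) = (5 + q)/(16 - 1/2) = (5 + q)/(31/2) = 2*(5 + q)/31 = 10/31 + 2*q/31)
(G(-5, sqrt(-1 + 0)) - 21)*(-11) = ((10/31 + (2/31)*(-5)) - 21)*(-11) = ((10/31 - 10/31) - 21)*(-11) = (0 - 21)*(-11) = -21*(-11) = 231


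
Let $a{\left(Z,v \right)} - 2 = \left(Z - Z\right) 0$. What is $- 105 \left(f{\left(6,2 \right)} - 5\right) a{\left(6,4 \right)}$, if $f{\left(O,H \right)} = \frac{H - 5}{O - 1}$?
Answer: $1176$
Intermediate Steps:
$f{\left(O,H \right)} = \frac{-5 + H}{-1 + O}$
$a{\left(Z,v \right)} = 2$ ($a{\left(Z,v \right)} = 2 + \left(Z - Z\right) 0 = 2 + 0 \cdot 0 = 2 + 0 = 2$)
$- 105 \left(f{\left(6,2 \right)} - 5\right) a{\left(6,4 \right)} = - 105 \left(\frac{-5 + 2}{-1 + 6} - 5\right) 2 = - 105 \left(\frac{1}{5} \left(-3\right) - 5\right) 2 = - 105 \left(- \frac{3}{5} - 5\right) 2 = - 105 \left(\left(- \frac{28}{5}\right) 2\right) = \left(-105\right) \left(- \frac{56}{5}\right) = 1176$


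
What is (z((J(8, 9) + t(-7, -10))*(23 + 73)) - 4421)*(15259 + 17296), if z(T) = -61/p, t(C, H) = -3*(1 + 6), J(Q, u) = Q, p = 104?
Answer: -14970253975/104 ≈ -1.4394e+8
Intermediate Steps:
t(C, H) = -21 (t(C, H) = -3*7 = -21)
z(T) = -61/104
(z((J(8, 9) + t(-7, -10))*(23 + 73)) - 4421)*(15259 + 17296) = (-61/104 - 4421)*(15259 + 17296) = -459845/104*32555 = -14970253975/104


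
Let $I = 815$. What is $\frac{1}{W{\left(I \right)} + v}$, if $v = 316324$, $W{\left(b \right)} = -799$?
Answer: $\frac{1}{315525} \approx 3.1693 \cdot 10^{-6}$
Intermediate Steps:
$\frac{1}{W{\left(I \right)} + v} = \frac{1}{-799 + 316324} = \frac{1}{315525}$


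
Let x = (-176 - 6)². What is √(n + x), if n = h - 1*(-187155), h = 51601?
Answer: 2*√67970 ≈ 521.42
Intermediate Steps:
x = 33124 (x = (-182)² = 33124)
n = 238756 (n = 51601 - 1*(-187155) = 51601 + 187155 = 238756)
√(n + x) = √(238756 + 33124) = √271880 = 2*√67970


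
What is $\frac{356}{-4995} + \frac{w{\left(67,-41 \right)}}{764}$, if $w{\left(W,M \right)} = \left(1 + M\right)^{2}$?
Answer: $\frac{1930004}{954045} \approx 2.023$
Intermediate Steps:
$\frac{356}{-4995} + \frac{w{\left(67,-41 \right)}}{764} = \frac{356}{-4995} + \frac{\left(1 - 41\right)^{2}}{764} = 356 \left(- \frac{1}{4995}\right) + \left(-40\right)^{2} \cdot \frac{1}{764} = - \frac{356}{4995} + 1600 \cdot \frac{1}{764} = - \frac{356}{4995} + \frac{400}{191} = \frac{1930004}{954045}$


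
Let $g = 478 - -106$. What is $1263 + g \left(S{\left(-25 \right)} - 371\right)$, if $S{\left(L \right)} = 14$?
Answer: $-207225$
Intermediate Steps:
$g = 584$ ($g = 478 + 106 = 584$)
$1263 + g \left(S{\left(-25 \right)} - 371\right) = 1263 + 584 \left(14 - 371\right) = 1263 + 584 \left(-357\right) = 1263 - 208488 = -207225$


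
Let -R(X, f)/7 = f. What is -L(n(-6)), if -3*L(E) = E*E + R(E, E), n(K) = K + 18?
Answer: 20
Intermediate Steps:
R(X, f) = -7*f
n(K) = 18 + K
L(E) = -E**2/3 + 7*E/3 (L(E) = -(E*E - 7*E)/3 = -(E**2 - 7*E)/3 = -E**2/3 + 7*E/3)
-L(n(-6)) = -(18 - 6)*(7 - (18 - 6))/3 = -12*(7 - 1*12)/3 = -12*(7 - 12)/3 = -12*(-5)/3 = -1*(-20) = 20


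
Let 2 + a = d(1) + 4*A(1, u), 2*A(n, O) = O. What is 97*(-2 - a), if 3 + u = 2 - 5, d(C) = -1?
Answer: 1261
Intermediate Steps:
u = -6 (u = -3 + (2 - 5) = -3 - 3 = -6)
A(n, O) = O/2
a = -15 (a = -2 + (-1 + 4*((½)*(-6))) = -2 + (-1 + 4*(-3)) = -2 + (-1 - 12) = -2 - 13 = -15)
97*(-2 - a) = 97*(-2 - 1*(-15)) = 97*(-2 + 15) = 97*13 = 1261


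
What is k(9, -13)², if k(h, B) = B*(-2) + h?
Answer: 1225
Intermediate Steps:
k(h, B) = h - 2*B (k(h, B) = -2*B + h = h - 2*B)
k(9, -13)² = (9 - 2*(-13))² = (9 + 26)² = 35² = 1225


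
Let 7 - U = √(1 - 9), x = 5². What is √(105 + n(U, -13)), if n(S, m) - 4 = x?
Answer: √134 ≈ 11.576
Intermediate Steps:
x = 25
U = 7 - 2*I*√2 (U = 7 - √(1 - 9) = 7 - √(-8) = 7 - 2*I*√2 ≈ 7.0 - 2.8284*I)
n(S, m) = 29 (n(S, m) = 4 + 25 = 29)
√(105 + n(U, -13)) = √(105 + 29) = √134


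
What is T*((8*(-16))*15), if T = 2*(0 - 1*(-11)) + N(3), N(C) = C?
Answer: -48000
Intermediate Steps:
T = 25 (T = 2*(0 - 1*(-11)) + 3 = 2*(0 + 11) + 3 = 2*11 + 3 = 22 + 3 = 25)
T*((8*(-16))*15) = 25*((8*(-16))*15) = 25*(-128*15) = 25*(-1920) = -48000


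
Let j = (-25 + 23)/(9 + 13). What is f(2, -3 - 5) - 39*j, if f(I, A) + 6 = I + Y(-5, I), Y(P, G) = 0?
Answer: -5/11 ≈ -0.45455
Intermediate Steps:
j = -1/11 (j = -2/22 = -2*1/22 = -1/11 ≈ -0.090909)
f(I, A) = -6 + I (f(I, A) = -6 + (I + 0) = -6 + I)
f(2, -3 - 5) - 39*j = (-6 + 2) - 39*(-1/11) = -4 + 39/11 = -5/11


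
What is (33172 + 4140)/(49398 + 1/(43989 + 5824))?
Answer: 1858622656/2460662575 ≈ 0.75533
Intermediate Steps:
(33172 + 4140)/(49398 + 1/(43989 + 5824)) = 37312/(49398 + 1/49813) = 37312/(2460662575/49813) = 37312*(49813/2460662575) = 1858622656/2460662575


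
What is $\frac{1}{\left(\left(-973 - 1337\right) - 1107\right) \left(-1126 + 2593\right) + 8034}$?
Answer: $- \frac{1}{5004705} \approx -1.9981 \cdot 10^{-7}$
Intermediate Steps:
$\frac{1}{\left(\left(-973 - 1337\right) - 1107\right) \left(-1126 + 2593\right) + 8034} = \frac{1}{\left(\left(-973 - 1337\right) - 1107\right) 1467 + 8034} = \frac{1}{\left(-2310 - 1107\right) 1467 + 8034} = \frac{1}{\left(-3417\right) 1467 + 8034} = \frac{1}{-5012739 + 8034} = \frac{1}{-5004705} = - \frac{1}{5004705}$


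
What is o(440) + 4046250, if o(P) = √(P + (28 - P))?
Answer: 4046250 + 2*√7 ≈ 4.0463e+6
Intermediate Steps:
o(P) = 2*√7 (o(P) = √28 = 2*√7)
o(440) + 4046250 = 2*√7 + 4046250 = 4046250 + 2*√7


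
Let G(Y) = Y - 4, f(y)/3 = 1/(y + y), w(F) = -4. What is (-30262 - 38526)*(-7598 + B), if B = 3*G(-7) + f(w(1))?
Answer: 1049894047/2 ≈ 5.2495e+8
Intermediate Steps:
f(y) = 3/(2*y) (f(y) = 3/(y + y) = 3/((2*y)) = 3*(1/(2*y)) = 3/(2*y))
G(Y) = -4 + Y
B = -267/8 (B = 3*(-4 - 7) + (3/2)/(-4) = 3*(-11) + (3/2)*(-¼) = -33 - 3/8 = -267/8 ≈ -33.375)
(-30262 - 38526)*(-7598 + B) = (-30262 - 38526)*(-7598 - 267/8) = -68788*(-61051/8) = 1049894047/2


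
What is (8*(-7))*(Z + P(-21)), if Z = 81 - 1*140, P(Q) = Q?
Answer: 4480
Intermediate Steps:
Z = -59 (Z = 81 - 140 = -59)
(8*(-7))*(Z + P(-21)) = (8*(-7))*(-59 - 21) = -56*(-80) = 4480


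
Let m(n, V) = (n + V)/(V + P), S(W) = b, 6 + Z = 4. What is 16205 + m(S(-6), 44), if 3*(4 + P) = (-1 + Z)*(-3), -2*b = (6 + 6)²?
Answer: 696787/43 ≈ 16204.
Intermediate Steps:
Z = -2 (Z = -6 + 4 = -2)
b = -72 (b = -(6 + 6)²/2 = -½*12² = -½*144 = -72)
S(W) = -72
P = -1 (P = -4 + ((-1 - 2)*(-3))/3 = -4 + (-3*(-3))/3 = -4 + (⅓)*9 = -4 + 3 = -1)
m(n, V) = (V + n)/(-1 + V) (m(n, V) = (n + V)/(V - 1) = (V + n)/(-1 + V))
16205 + m(S(-6), 44) = 16205 + (44 - 72)/(-1 + 44) = 16205 - 28/43 = 696787/43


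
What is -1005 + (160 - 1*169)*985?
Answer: -9870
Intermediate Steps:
-1005 + (160 - 1*169)*985 = -1005 + (160 - 169)*985 = -1005 - 9*985 = -1005 - 8865 = -9870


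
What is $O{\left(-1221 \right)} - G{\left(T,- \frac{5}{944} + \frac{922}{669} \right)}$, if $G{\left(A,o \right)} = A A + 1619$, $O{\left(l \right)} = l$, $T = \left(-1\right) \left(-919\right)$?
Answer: $-847401$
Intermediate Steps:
$T = 919$
$G{\left(A,o \right)} = 1619 + A^{2}$ ($G{\left(A,o \right)} = A^{2} + 1619 = 1619 + A^{2}$)
$O{\left(-1221 \right)} - G{\left(T,- \frac{5}{944} + \frac{922}{669} \right)} = -1221 - \left(1619 + 919^{2}\right) = -1221 - \left(1619 + 844561\right) = -1221 - 846180 = -847401$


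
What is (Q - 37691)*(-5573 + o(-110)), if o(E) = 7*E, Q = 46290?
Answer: -54543457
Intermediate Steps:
(Q - 37691)*(-5573 + o(-110)) = (46290 - 37691)*(-5573 + 7*(-110)) = 8599*(-5573 - 770) = 8599*(-6343) = -54543457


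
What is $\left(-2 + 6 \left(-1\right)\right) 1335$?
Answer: $-10680$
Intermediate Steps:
$\left(-2 + 6 \left(-1\right)\right) 1335 = \left(-2 - 6\right) 1335 = \left(-8\right) 1335 = -10680$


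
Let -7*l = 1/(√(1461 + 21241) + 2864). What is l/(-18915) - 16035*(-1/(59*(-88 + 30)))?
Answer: -8683318290089671/1853091063639270 - √22702/1083045624570 ≈ -4.6859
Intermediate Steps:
l = -1/(7*(2864 + √22702)) (l = -1/(7*(√(1461 + 21241) + 2864)) = -1/(7*(√22702 + 2864)) = -1/(7*(2864 + √22702)) ≈ -4.7387e-5)
l/(-18915) - 16035*(-1/(59*(-88 + 30))) = (-1432/28629279 + √22702/57258558)/(-18915) - 16035*(-1/(59*(-88 + 30))) = (-1432/28629279 + √22702/57258558)*(-1/18915) - 16035/((-58*(-59))) = (1432/541522812285 - √22702/1083045624570) - 16035/3422 = -8683318290089671/1853091063639270 - √22702/1083045624570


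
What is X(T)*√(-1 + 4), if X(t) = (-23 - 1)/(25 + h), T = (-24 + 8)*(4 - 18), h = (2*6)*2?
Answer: -24*√3/49 ≈ -0.84835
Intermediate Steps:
h = 24 (h = 12*2 = 24)
T = 224 (T = -16*(-14) = 224)
X(t) = -24/49 (X(t) = (-23 - 1)/(25 + 24) = -24/49)
X(T)*√(-1 + 4) = -24*√(-1 + 4)/49 = -24*√3/49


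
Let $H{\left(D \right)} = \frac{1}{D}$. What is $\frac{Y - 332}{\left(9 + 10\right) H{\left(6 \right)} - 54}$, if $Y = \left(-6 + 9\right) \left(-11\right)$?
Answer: $\frac{438}{61} \approx 7.1803$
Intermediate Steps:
$Y = -33$ ($Y = 3 \left(-11\right) = -33$)
$\frac{Y - 332}{\left(9 + 10\right) H{\left(6 \right)} - 54} = \frac{-33 - 332}{\frac{9 + 10}{6} - 54} = - \frac{365}{19 \cdot \frac{1}{6} - 54} = - \frac{365}{\frac{19}{6} - 54} = - \frac{365}{- \frac{305}{6}} = \left(-365\right) \left(- \frac{6}{305}\right) = \frac{438}{61}$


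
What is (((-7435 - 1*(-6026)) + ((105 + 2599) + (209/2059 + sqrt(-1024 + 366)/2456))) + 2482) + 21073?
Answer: 51166359/2059 + I*sqrt(658)/2456 ≈ 24850.0 + 0.010444*I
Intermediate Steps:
(((-7435 - 1*(-6026)) + ((105 + 2599) + (209/2059 + sqrt(-1024 + 366)/2456))) + 2482) + 21073 = (((-7435 + 6026) + (2704 + (209*(1/2059) + sqrt(-658)*(1/2456)))) + 2482) + 21073 = ((-1409 + (2704 + (209/2059 + (I*sqrt(658))*(1/2456)))) + 2482) + 21073 = ((-1409 + (2704 + (209/2059 + I*sqrt(658)/2456))) + 2482) + 21073 = ((-1409 + (5567745/2059 + I*sqrt(658)/2456)) + 2482) + 21073 = ((2666614/2059 + I*sqrt(658)/2456) + 2482) + 21073 = (7777052/2059 + I*sqrt(658)/2456) + 21073 = 51166359/2059 + I*sqrt(658)/2456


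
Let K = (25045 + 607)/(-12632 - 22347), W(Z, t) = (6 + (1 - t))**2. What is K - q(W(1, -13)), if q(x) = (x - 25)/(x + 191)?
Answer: -9425819/6890863 ≈ -1.3679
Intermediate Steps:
W(Z, t) = (7 - t)**2
K = -25652/34979 (K = 25652/(-34979) = 25652*(-1/34979) = -25652/34979 ≈ -0.73335)
q(x) = (-25 + x)/(191 + x)
K - q(W(1, -13)) = -25652/34979 - (-25 + (-7 - 13)**2)/(191 + (-7 - 13)**2) = -25652/34979 - (-25 + (-20)**2)/(191 + (-20)**2) = -25652/34979 - (-25 + 400)/(191 + 400) = -25652/34979 - 375/591 = -25652/34979 - 1*125/197 = -25652/34979 - 125/197 = -9425819/6890863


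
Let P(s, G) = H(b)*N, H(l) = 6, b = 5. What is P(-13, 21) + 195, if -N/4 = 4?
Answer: 99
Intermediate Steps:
N = -16 (N = -4*4 = -16)
P(s, G) = -96 (P(s, G) = 6*(-16) = -96)
P(-13, 21) + 195 = -96 + 195 = 99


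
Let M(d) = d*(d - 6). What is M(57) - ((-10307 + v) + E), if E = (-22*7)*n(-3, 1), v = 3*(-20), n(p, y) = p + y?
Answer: 12966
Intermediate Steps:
M(d) = d*(-6 + d)
v = -60
E = 308 (E = (-22*7)*(-3 + 1) = -154*(-2) = 308)
M(57) - ((-10307 + v) + E) = 57*(-6 + 57) - ((-10307 - 60) + 308) = 57*51 - (-10367 + 308) = 2907 - 1*(-10059) = 2907 + 10059 = 12966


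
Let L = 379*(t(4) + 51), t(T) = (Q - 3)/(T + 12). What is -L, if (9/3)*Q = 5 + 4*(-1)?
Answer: -115595/6 ≈ -19266.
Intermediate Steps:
Q = 1/3 (Q = (5 + 4*(-1))/3 = (5 - 4)/3 = (1/3)*1 = 1/3 ≈ 0.33333)
t(T) = -8/(3*(12 + T)) (t(T) = (1/3 - 3)/(T + 12) = -8/(3*(12 + T)))
L = 115595/6 (L = 379*(-8/(36 + 3*4) + 51) = 379*(-8/(36 + 12) + 51) = 379*(-8/48 + 51) = 379*(-8*1/48 + 51) = 379*(-1/6 + 51) = 379*(305/6) = 115595/6 ≈ 19266.)
-L = -1*115595/6 = -115595/6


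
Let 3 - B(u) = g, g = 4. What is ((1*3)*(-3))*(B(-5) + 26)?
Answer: -225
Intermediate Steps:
B(u) = -1 (B(u) = 3 - 1*4 = 3 - 4 = -1)
((1*3)*(-3))*(B(-5) + 26) = ((1*3)*(-3))*(-1 + 26) = (3*(-3))*25 = -9*25 = -225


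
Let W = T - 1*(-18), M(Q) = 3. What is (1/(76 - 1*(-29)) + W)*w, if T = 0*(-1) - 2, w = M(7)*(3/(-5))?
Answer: -5043/175 ≈ -28.817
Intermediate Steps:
w = -9/5 (w = 3*(3/(-5)) = 3*(3*(-1/5)) = 3*(-3/5) = -9/5 ≈ -1.8000)
T = -2 (T = 0 - 2 = -2)
W = 16 (W = -2 - 1*(-18) = -2 + 18 = 16)
(1/(76 - 1*(-29)) + W)*w = (1/(76 - 1*(-29)) + 16)*(-9/5) = (1/(76 + 29) + 16)*(-9/5) = (1/105 + 16)*(-9/5) = (1681/105)*(-9/5) = -5043/175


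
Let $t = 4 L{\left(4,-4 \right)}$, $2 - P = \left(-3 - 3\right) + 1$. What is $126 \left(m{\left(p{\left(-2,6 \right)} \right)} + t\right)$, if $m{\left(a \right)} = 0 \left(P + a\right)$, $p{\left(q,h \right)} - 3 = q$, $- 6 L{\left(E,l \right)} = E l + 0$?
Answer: $1344$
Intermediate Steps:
$L{\left(E,l \right)} = - \frac{E l}{6}$ ($L{\left(E,l \right)} = - \frac{E l + 0}{6} = - \frac{E l}{6}$)
$P = 7$ ($P = 2 - \left(\left(-3 - 3\right) + 1\right) = 2 - \left(-6 + 1\right) = 2 - -5 = 2 + 5 = 7$)
$t = \frac{32}{3}$ ($t = 4 \left(\left(- \frac{1}{6}\right) 4 \left(-4\right)\right) = 4 \cdot \frac{8}{3} = \frac{32}{3} \approx 10.667$)
$p{\left(q,h \right)} = 3 + q$
$m{\left(a \right)} = 0$ ($m{\left(a \right)} = 0 \left(7 + a\right) = 0$)
$126 \left(m{\left(p{\left(-2,6 \right)} \right)} + t\right) = 126 \left(0 + \frac{32}{3}\right) = 126 \cdot \frac{32}{3} = 1344$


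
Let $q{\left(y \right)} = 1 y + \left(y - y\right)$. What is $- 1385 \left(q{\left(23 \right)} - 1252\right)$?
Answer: $1702165$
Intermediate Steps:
$q{\left(y \right)} = y$ ($q{\left(y \right)} = y + 0 = y$)
$- 1385 \left(q{\left(23 \right)} - 1252\right) = - 1385 \left(23 - 1252\right) = \left(-1385\right) \left(-1229\right) = 1702165$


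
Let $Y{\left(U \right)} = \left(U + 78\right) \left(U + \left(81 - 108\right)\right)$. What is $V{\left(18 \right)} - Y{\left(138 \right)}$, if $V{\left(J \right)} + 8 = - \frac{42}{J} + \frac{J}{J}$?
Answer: $- \frac{71956}{3} \approx -23985.0$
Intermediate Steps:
$Y{\left(U \right)} = \left(-27 + U\right) \left(78 + U\right)$ ($Y{\left(U \right)} = \left(78 + U\right) \left(U + \left(81 - 108\right)\right) = \left(78 + U\right) \left(U - 27\right) = \left(78 + U\right) \left(-27 + U\right) = \left(-27 + U\right) \left(78 + U\right)$)
$V{\left(J \right)} = -7 - \frac{42}{J}$ ($V{\left(J \right)} = -8 - \left(\frac{42}{J} - \frac{J}{J}\right) = -8 + \left(- \frac{42}{J} + 1\right) = -8 + \left(1 - \frac{42}{J}\right) = -7 - \frac{42}{J}$)
$V{\left(18 \right)} - Y{\left(138 \right)} = \left(-7 - \frac{42}{18}\right) - \left(-2106 + 138^{2} + 51 \cdot 138\right) = \left(-7 - \frac{7}{3}\right) - \left(-2106 + 19044 + 7038\right) = \left(-7 - \frac{7}{3}\right) - 23976 = - \frac{28}{3} - 23976 = - \frac{71956}{3}$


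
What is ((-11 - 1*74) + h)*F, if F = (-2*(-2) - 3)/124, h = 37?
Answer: -12/31 ≈ -0.38710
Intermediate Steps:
F = 1/124 (F = (4 - 3)*(1/124) = 1*(1/124) = 1/124 ≈ 0.0080645)
((-11 - 1*74) + h)*F = ((-11 - 1*74) + 37)*(1/124) = ((-11 - 74) + 37)*(1/124) = (-85 + 37)*(1/124) = -48*1/124 = -12/31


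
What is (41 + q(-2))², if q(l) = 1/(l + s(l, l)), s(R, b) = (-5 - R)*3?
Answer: 202500/121 ≈ 1673.6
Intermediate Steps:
s(R, b) = -15 - 3*R
q(l) = 1/(-15 - 2*l) (q(l) = 1/(l + (-15 - 3*l)) = 1/(-15 - 2*l))
(41 + q(-2))² = (41 - 1/(15 + 2*(-2)))² = (41 - 1/(15 - 4))² = (41 - 1/11)² = (450/11)² = 202500/121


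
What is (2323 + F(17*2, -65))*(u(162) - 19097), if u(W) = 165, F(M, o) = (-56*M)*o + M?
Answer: -2387647044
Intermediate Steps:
F(M, o) = M - 56*M*o (F(M, o) = -56*M*o + M = M - 56*M*o)
(2323 + F(17*2, -65))*(u(162) - 19097) = (2323 + (17*2)*(1 - 56*(-65)))*(165 - 19097) = (2323 + 34*(1 + 3640))*(-18932) = (2323 + 34*3641)*(-18932) = (2323 + 123794)*(-18932) = 126117*(-18932) = -2387647044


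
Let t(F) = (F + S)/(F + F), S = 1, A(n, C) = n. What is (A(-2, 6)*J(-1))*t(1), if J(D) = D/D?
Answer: -2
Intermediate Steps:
J(D) = 1
t(F) = (1 + F)/(2*F) (t(F) = (F + 1)/(F + F) = (1 + F)/((2*F)) = (1 + F)*(1/(2*F)) = (1 + F)/(2*F))
(A(-2, 6)*J(-1))*t(1) = (-2*1)*((½)*(1 + 1)/1) = -2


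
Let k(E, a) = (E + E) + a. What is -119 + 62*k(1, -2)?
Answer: -119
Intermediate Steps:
k(E, a) = a + 2*E (k(E, a) = 2*E + a = a + 2*E)
-119 + 62*k(1, -2) = -119 + 62*(-2 + 2*1) = -119 + 62*(-2 + 2) = -119 + 62*0 = -119 + 0 = -119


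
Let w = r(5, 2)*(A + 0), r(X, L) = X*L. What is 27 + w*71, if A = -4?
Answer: -2813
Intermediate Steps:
r(X, L) = L*X
w = -40 (w = (2*5)*(-4 + 0) = 10*(-4) = -40)
27 + w*71 = 27 - 40*71 = 27 - 2840 = -2813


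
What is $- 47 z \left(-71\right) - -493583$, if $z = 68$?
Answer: $720499$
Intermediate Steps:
$- 47 z \left(-71\right) - -493583 = \left(-47\right) 68 \left(-71\right) - -493583 = \left(-3196\right) \left(-71\right) + 493583 = 226916 + 493583 = 720499$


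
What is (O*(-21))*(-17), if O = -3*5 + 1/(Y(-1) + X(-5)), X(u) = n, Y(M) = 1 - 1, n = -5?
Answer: -27132/5 ≈ -5426.4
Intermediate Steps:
Y(M) = 0
X(u) = -5
O = -76/5 (O = -3*5 + 1/(0 - 5) = -15 + 1/(-5) = -15 - ⅕ = -76/5 ≈ -15.200)
(O*(-21))*(-17) = -76/5*(-21)*(-17) = (1596/5)*(-17) = -27132/5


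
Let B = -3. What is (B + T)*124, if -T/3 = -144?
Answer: 53196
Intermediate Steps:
T = 432 (T = -3*(-144) = 432)
(B + T)*124 = (-3 + 432)*124 = 429*124 = 53196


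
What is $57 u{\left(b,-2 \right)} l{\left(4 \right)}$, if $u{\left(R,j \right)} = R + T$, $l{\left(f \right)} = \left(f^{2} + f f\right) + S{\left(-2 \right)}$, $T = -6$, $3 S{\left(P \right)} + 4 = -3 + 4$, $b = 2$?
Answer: $-7068$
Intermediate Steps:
$S{\left(P \right)} = -1$ ($S{\left(P \right)} = - \frac{4}{3} + \frac{-3 + 4}{3} = - \frac{4}{3} + \frac{1}{3} \cdot 1 = - \frac{4}{3} + \frac{1}{3} = -1$)
$l{\left(f \right)} = -1 + 2 f^{2}$ ($l{\left(f \right)} = \left(f^{2} + f f\right) - 1 = \left(f^{2} + f^{2}\right) - 1 = 2 f^{2} - 1 = -1 + 2 f^{2}$)
$u{\left(R,j \right)} = -6 + R$ ($u{\left(R,j \right)} = R - 6 = -6 + R$)
$57 u{\left(b,-2 \right)} l{\left(4 \right)} = 57 \left(-6 + 2\right) \left(-1 + 2 \cdot 4^{2}\right) = 57 \left(- 4 \left(-1 + 2 \cdot 16\right)\right) = 57 \left(- 4 \left(-1 + 32\right)\right) = 57 \left(\left(-4\right) 31\right) = 57 \left(-124\right) = -7068$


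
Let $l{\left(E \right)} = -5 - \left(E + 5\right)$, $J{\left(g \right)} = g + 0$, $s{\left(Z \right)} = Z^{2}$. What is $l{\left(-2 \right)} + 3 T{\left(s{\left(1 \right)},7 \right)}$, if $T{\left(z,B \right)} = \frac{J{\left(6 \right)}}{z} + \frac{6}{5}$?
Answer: $\frac{68}{5} \approx 13.6$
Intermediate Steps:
$J{\left(g \right)} = g$
$T{\left(z,B \right)} = \frac{6}{5} + \frac{6}{z}$ ($T{\left(z,B \right)} = \frac{6}{z} + \frac{6}{5} = \frac{6}{5} + \frac{6}{z}$)
$l{\left(E \right)} = -10 - E$ ($l{\left(E \right)} = -5 - \left(5 + E\right) = -10 - E$)
$l{\left(-2 \right)} + 3 T{\left(s{\left(1 \right)},7 \right)} = \left(-10 - -2\right) + 3 \left(\frac{6}{5} + \frac{6}{1^{2}}\right) = \left(-10 + 2\right) + 3 \left(\frac{6}{5} + \frac{6}{1}\right) = -8 + 3 \left(\frac{6}{5} + 6 \cdot 1\right) = -8 + 3 \left(\frac{6}{5} + 6\right) = -8 + 3 \cdot \frac{36}{5} = -8 + \frac{108}{5} = \frac{68}{5}$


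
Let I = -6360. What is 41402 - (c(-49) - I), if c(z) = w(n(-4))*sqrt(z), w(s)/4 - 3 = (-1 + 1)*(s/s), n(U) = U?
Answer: 35042 - 84*I ≈ 35042.0 - 84.0*I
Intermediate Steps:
w(s) = 12 (w(s) = 12 + 4*((-1 + 1)*(s/s)) = 12 + 4*(0*1) = 12 + 4*0 = 12 + 0 = 12)
c(z) = 12*sqrt(z)
41402 - (c(-49) - I) = 41402 - (12*sqrt(-49) - 1*(-6360)) = 41402 - (12*(7*I) + 6360) = 41402 - (84*I + 6360) = 41402 - (6360 + 84*I) = 41402 + (-6360 - 84*I) = 35042 - 84*I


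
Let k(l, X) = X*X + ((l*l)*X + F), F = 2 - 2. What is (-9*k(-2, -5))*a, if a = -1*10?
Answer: 450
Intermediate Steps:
F = 0
a = -10
k(l, X) = X² + X*l² (k(l, X) = X*X + ((l*l)*X + 0) = X² + (l²*X + 0) = X² + (X*l² + 0) = X² + X*l²)
(-9*k(-2, -5))*a = -(-45)*(-5 + (-2)²)*(-10) = -(-45)*(-5 + 4)*(-10) = -(-45)*(-1)*(-10) = -9*5*(-10) = -45*(-10) = 450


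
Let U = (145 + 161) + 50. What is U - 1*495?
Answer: -139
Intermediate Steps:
U = 356 (U = 306 + 50 = 356)
U - 1*495 = 356 - 1*495 = 356 - 495 = -139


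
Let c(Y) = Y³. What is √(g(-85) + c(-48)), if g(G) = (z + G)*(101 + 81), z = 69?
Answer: 4*I*√7094 ≈ 336.9*I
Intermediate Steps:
g(G) = 12558 + 182*G (g(G) = (69 + G)*(101 + 81) = (69 + G)*182 = 12558 + 182*G)
√(g(-85) + c(-48)) = √((12558 + 182*(-85)) + (-48)³) = √((12558 - 15470) - 110592) = √(-2912 - 110592) = √(-113504) = 4*I*√7094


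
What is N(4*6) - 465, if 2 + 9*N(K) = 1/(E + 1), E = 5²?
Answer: -36287/78 ≈ -465.22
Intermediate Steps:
E = 25
N(K) = -17/78 (N(K) = -2/9 + 1/(9*(25 + 1)) = -2/9 + (⅑)/26 = -2/9 + (⅑)*(1/26) = -2/9 + 1/234 = -17/78)
N(4*6) - 465 = -17/78 - 465 = -36287/78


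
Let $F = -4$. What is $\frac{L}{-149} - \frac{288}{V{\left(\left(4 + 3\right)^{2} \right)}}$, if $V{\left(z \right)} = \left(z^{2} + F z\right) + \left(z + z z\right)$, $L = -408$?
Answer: $\frac{1856328}{693595} \approx 2.6764$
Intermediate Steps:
$V{\left(z \right)} = - 3 z + 2 z^{2}$ ($V{\left(z \right)} = \left(z^{2} - 4 z\right) + \left(z + z z\right) = \left(z^{2} - 4 z\right) + \left(z + z^{2}\right) = - 3 z + 2 z^{2}$)
$\frac{L}{-149} - \frac{288}{V{\left(\left(4 + 3\right)^{2} \right)}} = - \frac{408}{-149} - \frac{288}{\left(4 + 3\right)^{2} \left(-3 + 2 \left(4 + 3\right)^{2}\right)} = \left(-408\right) \left(- \frac{1}{149}\right) - \frac{288}{7^{2} \left(-3 + 2 \cdot 7^{2}\right)} = \frac{408}{149} - \frac{288}{49 \left(-3 + 2 \cdot 49\right)} = \frac{408}{149} - \frac{288}{49 \left(-3 + 98\right)} = \frac{408}{149} - \frac{288}{49 \cdot 95} = \frac{408}{149} - \frac{288}{4655} = \frac{1856328}{693595}$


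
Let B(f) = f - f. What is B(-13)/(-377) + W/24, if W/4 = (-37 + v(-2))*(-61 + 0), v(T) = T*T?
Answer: 671/2 ≈ 335.50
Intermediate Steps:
v(T) = T**2
W = 8052 (W = 4*((-37 + (-2)**2)*(-61 + 0)) = 4*((-37 + 4)*(-61)) = 4*(-33*(-61)) = 4*2013 = 8052)
B(f) = 0
B(-13)/(-377) + W/24 = 0/(-377) + 8052/24 = 0*(-1/377) + 8052*(1/24) = 0 + 671/2 = 671/2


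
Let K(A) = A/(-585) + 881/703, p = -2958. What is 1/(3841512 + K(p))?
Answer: 137085/526614537473 ≈ 2.6031e-7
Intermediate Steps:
K(A) = 881/703 - A/585 (K(A) = A*(-1/585) + 881*(1/703) = -A/585 + 881/703 = 881/703 - A/585)
1/(3841512 + K(p)) = 1/(3841512 + (881/703 - 1/585*(-2958))) = 1/(3841512 + (881/703 + 986/195)) = 1/(3841512 + 864953/137085) = 1/(526614537473/137085) = 137085/526614537473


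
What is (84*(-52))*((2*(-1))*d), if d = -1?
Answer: -8736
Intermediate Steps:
(84*(-52))*((2*(-1))*d) = (84*(-52))*((2*(-1))*(-1)) = -(-8736)*(-1) = -4368*2 = -8736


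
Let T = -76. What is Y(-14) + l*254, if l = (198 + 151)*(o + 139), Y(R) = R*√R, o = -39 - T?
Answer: 15601696 - 14*I*√14 ≈ 1.5602e+7 - 52.383*I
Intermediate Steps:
o = 37 (o = -39 - 1*(-76) = -39 + 76 = 37)
Y(R) = R^(3/2)
l = 61424 (l = (198 + 151)*(37 + 139) = 349*176 = 61424)
Y(-14) + l*254 = (-14)^(3/2) + 61424*254 = -14*I*√14 + 15601696 = 15601696 - 14*I*√14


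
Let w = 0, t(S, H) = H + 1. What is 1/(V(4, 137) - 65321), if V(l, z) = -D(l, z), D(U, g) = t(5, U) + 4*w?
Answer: -1/65326 ≈ -1.5308e-5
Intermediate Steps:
t(S, H) = 1 + H
D(U, g) = 1 + U (D(U, g) = (1 + U) + 4*0 = (1 + U) + 0 = 1 + U)
V(l, z) = -1 - l (V(l, z) = -(1 + l) = -1 - l)
1/(V(4, 137) - 65321) = 1/((-1 - 1*4) - 65321) = 1/((-1 - 4) - 65321) = 1/(-5 - 65321) = 1/(-65326) = -1/65326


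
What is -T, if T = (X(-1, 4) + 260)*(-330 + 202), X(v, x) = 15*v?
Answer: 31360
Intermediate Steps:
T = -31360 (T = (15*(-1) + 260)*(-330 + 202) = (-15 + 260)*(-128) = 245*(-128) = -31360)
-T = -1*(-31360) = 31360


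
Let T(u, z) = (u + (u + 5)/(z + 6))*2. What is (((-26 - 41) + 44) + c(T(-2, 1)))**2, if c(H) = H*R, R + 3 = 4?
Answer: 33489/49 ≈ 683.45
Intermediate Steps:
R = 1 (R = -3 + 4 = 1)
T(u, z) = 2*u + 2*(5 + u)/(6 + z) (T(u, z) = (u + (5 + u)/(6 + z))*2 = 2*u + 2*(5 + u)/(6 + z))
c(H) = H (c(H) = H*1 = H)
(((-26 - 41) + 44) + c(T(-2, 1)))**2 = (((-26 - 41) + 44) + 2*(5 + 7*(-2) - 2*1)/(6 + 1))**2 = ((-67 + 44) + 2*(5 - 14 - 2)/7)**2 = (-23 + 2*(1/7)*(-11))**2 = (-23 - 22/7)**2 = (-183/7)**2 = 33489/49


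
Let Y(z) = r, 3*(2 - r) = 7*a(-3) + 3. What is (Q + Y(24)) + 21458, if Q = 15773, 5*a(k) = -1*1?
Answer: 558487/15 ≈ 37232.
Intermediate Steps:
a(k) = -⅕ (a(k) = (-1*1)/5 = (⅕)*(-1) = -⅕)
r = 22/15 (r = 2 - (7*(-⅕) + 3)/3 = 2 - (-7/5 + 3)/3 = 2 - ⅓*8/5 = 2 - 8/15 = 22/15 ≈ 1.4667)
Y(z) = 22/15
(Q + Y(24)) + 21458 = (15773 + 22/15) + 21458 = 236617/15 + 21458 = 558487/15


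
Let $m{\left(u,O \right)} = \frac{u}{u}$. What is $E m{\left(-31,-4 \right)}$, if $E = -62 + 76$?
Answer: $14$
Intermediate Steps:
$m{\left(u,O \right)} = 1$
$E = 14$
$E m{\left(-31,-4 \right)} = 14 \cdot 1 = 14$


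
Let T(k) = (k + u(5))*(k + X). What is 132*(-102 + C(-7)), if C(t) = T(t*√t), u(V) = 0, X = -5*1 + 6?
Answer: -58740 - 924*I*√7 ≈ -58740.0 - 2444.7*I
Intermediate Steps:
X = 1 (X = -5 + 6 = 1)
T(k) = k*(1 + k) (T(k) = (k + 0)*(k + 1) = k*(1 + k))
C(t) = t^(3/2)*(1 + t^(3/2)) (C(t) = (t*√t)*(1 + t*√t) = t^(3/2)*(1 + t^(3/2)))
132*(-102 + C(-7)) = 132*(-102 + ((-7)³ + (-7)^(3/2))) = 132*(-102 + (-343 - 7*I*√7)) = 132*(-445 - 7*I*√7) = -58740 - 924*I*√7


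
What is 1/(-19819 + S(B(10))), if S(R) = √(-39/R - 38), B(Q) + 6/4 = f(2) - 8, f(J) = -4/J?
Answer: -455837/9034234299 - 2*I*√4577/9034234299 ≈ -5.0457e-5 - 1.4977e-8*I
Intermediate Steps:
B(Q) = -23/2 (B(Q) = -3/2 + (-4/2 - 8) = -3/2 + (-4*½ - 8) = -3/2 + (-2 - 8) = -3/2 - 10 = -23/2)
S(R) = √(-38 - 39/R)
1/(-19819 + S(B(10))) = 1/(-19819 + √(-38 - 39/(-23/2))) = 1/(-19819 + √(-38 - 39*(-2/23))) = 1/(-19819 + √(-38 + 78/23)) = 1/(-19819 + √(-796/23)) = 1/(-19819 + 2*I*√4577/23)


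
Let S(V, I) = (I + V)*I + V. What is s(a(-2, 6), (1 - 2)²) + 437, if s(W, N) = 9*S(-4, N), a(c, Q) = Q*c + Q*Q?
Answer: 374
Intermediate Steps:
S(V, I) = V + I*(I + V) (S(V, I) = I*(I + V) + V = V + I*(I + V))
a(c, Q) = Q² + Q*c (a(c, Q) = Q*c + Q² = Q² + Q*c)
s(W, N) = -36 - 36*N + 9*N² (s(W, N) = 9*(-4 + N² + N*(-4)) = 9*(-4 + N² - 4*N) = -36 - 36*N + 9*N²)
s(a(-2, 6), (1 - 2)²) + 437 = (-36 - 36*(1 - 2)² + 9*((1 - 2)²)²) + 437 = (-36 - 36*(-1)² + 9*((-1)²)²) + 437 = (-36 - 36*1 + 9*1²) + 437 = (-36 - 36 + 9*1) + 437 = (-36 - 36 + 9) + 437 = -63 + 437 = 374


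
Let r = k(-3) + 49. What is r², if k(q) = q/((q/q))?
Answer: 2116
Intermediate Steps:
k(q) = q (k(q) = q/1 = q*1 = q)
r = 46 (r = -3 + 49 = 46)
r² = 46² = 2116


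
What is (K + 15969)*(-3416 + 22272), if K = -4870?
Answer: 209282744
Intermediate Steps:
(K + 15969)*(-3416 + 22272) = (-4870 + 15969)*(-3416 + 22272) = 11099*18856 = 209282744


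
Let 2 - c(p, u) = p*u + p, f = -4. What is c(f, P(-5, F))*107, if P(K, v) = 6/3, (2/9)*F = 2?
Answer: 1498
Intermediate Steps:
F = 9 (F = (9/2)*2 = 9)
P(K, v) = 2 (P(K, v) = 6*(1/3) = 2)
c(p, u) = 2 - p - p*u (c(p, u) = 2 - (p*u + p) = 2 - (p + p*u) = 2 + (-p - p*u) = 2 - p - p*u)
c(f, P(-5, F))*107 = (2 - 1*(-4) - 1*(-4)*2)*107 = (2 + 4 + 8)*107 = 14*107 = 1498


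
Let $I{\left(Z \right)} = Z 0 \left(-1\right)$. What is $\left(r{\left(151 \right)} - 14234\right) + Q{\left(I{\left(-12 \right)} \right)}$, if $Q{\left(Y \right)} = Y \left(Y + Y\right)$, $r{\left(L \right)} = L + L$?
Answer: $-13932$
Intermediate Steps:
$r{\left(L \right)} = 2 L$
$I{\left(Z \right)} = 0$ ($I{\left(Z \right)} = 0 \left(-1\right) = 0$)
$Q{\left(Y \right)} = 2 Y^{2}$ ($Q{\left(Y \right)} = Y 2 Y = 2 Y^{2}$)
$\left(r{\left(151 \right)} - 14234\right) + Q{\left(I{\left(-12 \right)} \right)} = \left(2 \cdot 151 - 14234\right) + 2 \cdot 0^{2} = \left(302 - 14234\right) + 2 \cdot 0 = -13932 + 0 = -13932$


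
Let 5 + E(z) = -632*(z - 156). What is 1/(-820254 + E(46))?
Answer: -1/750739 ≈ -1.3320e-6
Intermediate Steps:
E(z) = 98587 - 632*z (E(z) = -5 - 632*(z - 156) = -5 - 632*(-156 + z) = -5 + (98592 - 632*z) = 98587 - 632*z)
1/(-820254 + E(46)) = 1/(-820254 + (98587 - 632*46)) = 1/(-820254 + (98587 - 29072)) = 1/(-820254 + 69515) = 1/(-750739) = -1/750739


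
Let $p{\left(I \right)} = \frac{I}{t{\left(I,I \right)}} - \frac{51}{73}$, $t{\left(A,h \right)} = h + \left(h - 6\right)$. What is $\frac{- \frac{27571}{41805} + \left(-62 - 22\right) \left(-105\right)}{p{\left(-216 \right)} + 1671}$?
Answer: $\frac{26914554617}{5098872240} \approx 5.2785$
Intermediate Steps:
$t{\left(A,h \right)} = -6 + 2 h$ ($t{\left(A,h \right)} = h + \left(h - 6\right) = h + \left(-6 + h\right) = -6 + 2 h$)
$p{\left(I \right)} = - \frac{51}{73} + \frac{I}{-6 + 2 I}$ ($p{\left(I \right)} = \frac{I}{-6 + 2 I} - \frac{51}{73} = - \frac{51}{73} + \frac{I}{-6 + 2 I}$)
$\frac{- \frac{27571}{41805} + \left(-62 - 22\right) \left(-105\right)}{p{\left(-216 \right)} + 1671} = \frac{- \frac{27571}{41805} + \left(-62 - 22\right) \left(-105\right)}{\frac{306 - -6264}{146 \left(-3 - 216\right)} + 1671} = \frac{\left(-27571\right) \frac{1}{41805} - -8820}{\frac{306 + 6264}{146 \left(-219\right)} + 1671} = \frac{- \frac{27571}{41805} + 8820}{\frac{1}{146} \left(- \frac{1}{219}\right) 6570 + 1671} = \frac{368692529}{41805 \left(- \frac{15}{73} + 1671\right)} = \frac{368692529}{41805 \cdot \frac{121968}{73}} = \frac{368692529}{41805} \cdot \frac{73}{121968} = \frac{26914554617}{5098872240}$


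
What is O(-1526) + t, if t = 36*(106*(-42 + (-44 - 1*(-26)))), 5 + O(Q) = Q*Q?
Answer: 2099711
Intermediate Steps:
O(Q) = -5 + Q**2 (O(Q) = -5 + Q*Q = -5 + Q**2)
t = -228960 (t = 36*(106*(-42 + (-44 + 26))) = 36*(106*(-42 - 18)) = 36*(106*(-60)) = 36*(-6360) = -228960)
O(-1526) + t = (-5 + (-1526)**2) - 228960 = (-5 + 2328676) - 228960 = 2328671 - 228960 = 2099711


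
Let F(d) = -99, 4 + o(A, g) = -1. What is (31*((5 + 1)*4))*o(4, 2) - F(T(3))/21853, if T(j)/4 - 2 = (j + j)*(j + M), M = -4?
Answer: -81293061/21853 ≈ -3720.0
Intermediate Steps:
o(A, g) = -5 (o(A, g) = -4 - 1 = -5)
T(j) = 8 + 8*j*(-4 + j) (T(j) = 8 + 4*((j + j)*(j - 4)) = 8 + 4*((2*j)*(-4 + j)) = 8 + 4*(2*j*(-4 + j)) = 8 + 8*j*(-4 + j))
(31*((5 + 1)*4))*o(4, 2) - F(T(3))/21853 = (31*((5 + 1)*4))*(-5) - (-99)/21853 = (31*(6*4))*(-5) - (-99)/21853 = (31*24)*(-5) - 1*(-99/21853) = 744*(-5) + 99/21853 = -3720 + 99/21853 = -81293061/21853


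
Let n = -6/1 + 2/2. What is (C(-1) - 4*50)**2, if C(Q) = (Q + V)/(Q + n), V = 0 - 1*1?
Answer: 358801/9 ≈ 39867.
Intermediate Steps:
V = -1 (V = 0 - 1 = -1)
n = -5 (n = -6*1 + 2*(1/2) = -6 + 1 = -5)
C(Q) = (-1 + Q)/(-5 + Q) (C(Q) = (Q - 1)/(Q - 5) = (-1 + Q)/(-5 + Q))
(C(-1) - 4*50)**2 = ((-1 - 1)/(-5 - 1) - 4*50)**2 = (-2/(-6) - 200)**2 = (-1/6*(-2) - 200)**2 = (1/3 - 200)**2 = (-599/3)**2 = 358801/9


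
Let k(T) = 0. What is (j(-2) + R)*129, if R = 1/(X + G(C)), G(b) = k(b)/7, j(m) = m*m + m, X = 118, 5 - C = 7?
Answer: 30573/118 ≈ 259.09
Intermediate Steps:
C = -2 (C = 5 - 1*7 = 5 - 7 = -2)
j(m) = m + m**2 (j(m) = m**2 + m = m + m**2)
G(b) = 0 (G(b) = 0/7 = 0*(1/7) = 0)
R = 1/118 (R = 1/(118 + 0) = 1/118 ≈ 0.0084746)
(j(-2) + R)*129 = (-2*(1 - 2) + 1/118)*129 = (-2*(-1) + 1/118)*129 = (2 + 1/118)*129 = (237/118)*129 = 30573/118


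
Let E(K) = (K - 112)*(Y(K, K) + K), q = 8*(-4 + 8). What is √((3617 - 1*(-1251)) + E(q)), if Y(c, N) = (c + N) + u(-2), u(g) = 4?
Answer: 6*I*√87 ≈ 55.964*I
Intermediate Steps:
q = 32 (q = 8*4 = 32)
Y(c, N) = 4 + N + c (Y(c, N) = (c + N) + 4 = (N + c) + 4 = 4 + N + c)
E(K) = (-112 + K)*(4 + 3*K) (E(K) = (K - 112)*((4 + K + K) + K) = (-112 + K)*((4 + 2*K) + K) = (-112 + K)*(4 + 3*K))
√((3617 - 1*(-1251)) + E(q)) = √((3617 - 1*(-1251)) + (-448 - 332*32 + 3*32²)) = √((3617 + 1251) + (-448 - 10624 + 3*1024)) = √(4868 + (-448 - 10624 + 3072)) = √(4868 - 8000) = √(-3132) = 6*I*√87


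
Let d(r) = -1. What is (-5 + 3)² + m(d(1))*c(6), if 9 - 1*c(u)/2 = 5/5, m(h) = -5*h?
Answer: 84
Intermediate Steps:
c(u) = 16 (c(u) = 18 - 10/5 = 18 - 2*1 = 18 - 2 = 16)
(-5 + 3)² + m(d(1))*c(6) = (-5 + 3)² - 5*(-1)*16 = (-2)² + 5*16 = 4 + 80 = 84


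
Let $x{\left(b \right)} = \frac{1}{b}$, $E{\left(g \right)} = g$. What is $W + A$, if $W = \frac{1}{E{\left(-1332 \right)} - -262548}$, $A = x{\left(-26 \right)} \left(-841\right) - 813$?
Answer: $- \frac{2650950563}{3395808} \approx -780.65$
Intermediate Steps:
$A = - \frac{20297}{26}$ ($A = \frac{1}{-26} \left(-841\right) - 813 = \left(- \frac{1}{26}\right) \left(-841\right) - 813 = \frac{841}{26} - 813 = - \frac{20297}{26} \approx -780.65$)
$W = \frac{1}{261216}$ ($W = \frac{1}{-1332 - -262548} = \frac{1}{-1332 + 262548} = \frac{1}{261216} \approx 3.8283 \cdot 10^{-6}$)
$W + A = \frac{1}{261216} - \frac{20297}{26} = - \frac{2650950563}{3395808}$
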